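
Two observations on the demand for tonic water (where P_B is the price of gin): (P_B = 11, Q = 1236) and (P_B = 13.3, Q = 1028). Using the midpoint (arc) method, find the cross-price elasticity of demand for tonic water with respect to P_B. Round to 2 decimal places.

ΔQ_A = 1028 − 1236 = -208; ΔP_B = 13.3 − 11 = 2.3.
Midpoints: Q̄_A = 1132.0, P̄_B = 12.15.
ε = (ΔQ_A/Q̄_A)/(ΔP_B/P̄_B) = (-208/1132.0)/(2.3/12.15) ≈ -0.97.

-0.97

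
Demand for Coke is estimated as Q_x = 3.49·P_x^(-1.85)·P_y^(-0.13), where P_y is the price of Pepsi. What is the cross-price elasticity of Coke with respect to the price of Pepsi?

-0.13

In a log-linear (constant-elasticity) demand function, the coefficient on the exponent of P_y is the cross-price elasticity.
ε = -0.13. Negative, so Coke and Pepsi are complements.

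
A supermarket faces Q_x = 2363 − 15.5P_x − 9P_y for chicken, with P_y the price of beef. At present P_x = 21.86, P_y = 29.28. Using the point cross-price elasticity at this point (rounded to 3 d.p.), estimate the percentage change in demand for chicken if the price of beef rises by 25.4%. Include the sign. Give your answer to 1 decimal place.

-3.8%

At P_x = 21.86, P_y = 29.28: Q_x = 1760.65.
∂Q_x/∂P_y = -9.
ε = (∂Q_x/∂P_y)(P_y/Q_x) = -9.0000 × 29.28/1760.65 ≈ -0.150.
%ΔQ_x ≈ ε × %ΔP_y = -0.150 × (25.4%) = -3.8%.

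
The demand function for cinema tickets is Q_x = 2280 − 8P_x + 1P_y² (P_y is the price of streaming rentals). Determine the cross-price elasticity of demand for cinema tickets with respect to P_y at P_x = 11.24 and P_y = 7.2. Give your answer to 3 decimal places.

0.046

At P_x = 11.24 and P_y = 7.2: Q_x = 2241.92.
∂Q_x/∂P_y = 2P_y = 2(7.2) = 14.4000.
ε = (∂Q_x/∂P_y)(P_y/Q_x) = 14.4000 × (7.2/2241.92) ≈ 0.046.
ε > 0: substitutes.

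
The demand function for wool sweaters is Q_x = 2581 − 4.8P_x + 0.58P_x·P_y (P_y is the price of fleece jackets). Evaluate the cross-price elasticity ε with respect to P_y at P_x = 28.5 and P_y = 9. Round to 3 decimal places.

At P_x = 28.5 and P_y = 9: Q_x = 2592.97.
∂Q_x/∂P_y = 0.58P_x = 0.58(28.5) = 16.5300.
ε = (∂Q_x/∂P_y)(P_y/Q_x) = 16.5300 × (9/2592.97) ≈ 0.057.
ε > 0: substitutes.

0.057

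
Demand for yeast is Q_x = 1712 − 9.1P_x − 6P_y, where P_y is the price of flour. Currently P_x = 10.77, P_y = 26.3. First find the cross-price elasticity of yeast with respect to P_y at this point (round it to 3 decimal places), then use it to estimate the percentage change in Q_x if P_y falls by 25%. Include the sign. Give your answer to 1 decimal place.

At P_x = 10.77, P_y = 26.3: Q_x = 1456.193.
∂Q_x/∂P_y = -6.
ε = (∂Q_x/∂P_y)(P_y/Q_x) = -6.0000 × 26.3/1456.193 ≈ -0.108.
%ΔQ_x ≈ ε × %ΔP_y = -0.108 × (-25%) = 2.7%.

2.7%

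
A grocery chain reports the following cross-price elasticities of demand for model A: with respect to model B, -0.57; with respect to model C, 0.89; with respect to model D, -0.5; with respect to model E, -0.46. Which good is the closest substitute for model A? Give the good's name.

model C

Substitutes have ε > 0. Among the positive values, 0.89 (model C) is largest.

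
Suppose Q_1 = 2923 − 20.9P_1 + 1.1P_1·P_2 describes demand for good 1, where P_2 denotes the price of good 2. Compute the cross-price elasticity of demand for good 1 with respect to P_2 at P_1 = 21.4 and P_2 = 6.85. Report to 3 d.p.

At P_1 = 21.4 and P_2 = 6.85: Q_1 = 2636.989.
∂Q_1/∂P_2 = 1.1P_1 = 1.1(21.4) = 23.5400.
ε = (∂Q_1/∂P_2)(P_2/Q_1) = 23.5400 × (6.85/2636.989) ≈ 0.061.
ε > 0: substitutes.

0.061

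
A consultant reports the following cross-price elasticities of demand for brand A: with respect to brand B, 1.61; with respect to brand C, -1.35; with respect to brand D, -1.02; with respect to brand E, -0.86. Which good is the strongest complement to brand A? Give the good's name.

brand C

Complements have ε < 0. The most negative value is -1.35 (brand C).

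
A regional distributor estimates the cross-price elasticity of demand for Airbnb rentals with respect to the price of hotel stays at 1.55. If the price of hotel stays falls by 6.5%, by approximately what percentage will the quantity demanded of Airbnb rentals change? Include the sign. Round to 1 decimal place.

-10.1%

%ΔQ ≈ ε × %ΔP of hotel stays = 1.55 × (-6.5%) = -10.1%.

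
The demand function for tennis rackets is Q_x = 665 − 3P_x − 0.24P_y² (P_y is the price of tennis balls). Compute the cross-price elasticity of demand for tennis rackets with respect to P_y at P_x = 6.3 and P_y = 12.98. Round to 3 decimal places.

At P_x = 6.3 and P_y = 12.98: Q_x = 605.665.
∂Q_x/∂P_y = -0.48P_y = -0.48(12.98) = -6.2304.
ε = (∂Q_x/∂P_y)(P_y/Q_x) = -6.2304 × (12.98/605.665) ≈ -0.134.

-0.134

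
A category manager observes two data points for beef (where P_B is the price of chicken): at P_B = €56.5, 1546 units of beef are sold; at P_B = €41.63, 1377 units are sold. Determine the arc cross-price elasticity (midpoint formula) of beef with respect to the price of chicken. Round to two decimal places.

0.38

ΔQ_A = 1377 − 1546 = -169; ΔP_B = 41.63 − 56.5 = -14.87.
Midpoints: Q̄_A = 1461.5, P̄_B = 49.06.
ε = (ΔQ_A/Q̄_A)/(ΔP_B/P̄_B) = (-169/1461.5)/(-14.87/49.06) ≈ 0.38.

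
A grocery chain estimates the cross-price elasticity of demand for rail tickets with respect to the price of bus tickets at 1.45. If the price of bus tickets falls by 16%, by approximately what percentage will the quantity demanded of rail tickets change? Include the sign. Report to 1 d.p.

%ΔQ ≈ ε × %ΔP of bus tickets = 1.45 × (-16%) = -23.2%.
Demand for rail tickets falls by about 23.2%.

-23.2%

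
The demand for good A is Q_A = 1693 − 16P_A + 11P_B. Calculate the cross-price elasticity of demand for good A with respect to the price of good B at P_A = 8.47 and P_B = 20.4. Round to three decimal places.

At P_A = 8.47 and P_B = 20.4: Q_A = 1781.88.
∂Q_A/∂P_B = 11.
ε = (∂Q_A/∂P_B)(P_B/Q_A) = 11 × (20.4/1781.88) ≈ 0.126.

0.126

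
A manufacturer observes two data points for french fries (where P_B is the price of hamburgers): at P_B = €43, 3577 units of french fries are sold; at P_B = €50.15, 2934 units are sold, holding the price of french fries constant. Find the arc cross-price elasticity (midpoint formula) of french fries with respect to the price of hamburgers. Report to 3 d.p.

-1.287

ΔQ_A = 2934 − 3577 = -643; ΔP_B = 50.15 − 43 = 7.15.
Midpoints: Q̄_A = 3255.5, P̄_B = 46.58.
ε = (ΔQ_A/Q̄_A)/(ΔP_B/P̄_B) = (-643/3255.5)/(7.15/46.58) ≈ -1.287.
ε < 0: french fries and hamburgers are complements.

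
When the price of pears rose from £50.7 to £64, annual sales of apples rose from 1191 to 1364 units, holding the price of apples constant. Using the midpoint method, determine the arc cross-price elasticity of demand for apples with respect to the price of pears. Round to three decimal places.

ΔQ_A = 1364 − 1191 = 173; ΔP_B = 64 − 50.7 = 13.3.
Midpoints: Q̄_A = 1277.5, P̄_B = 57.35.
ε = (ΔQ_A/Q̄_A)/(ΔP_B/P̄_B) = (173/1277.5)/(13.3/57.35) ≈ 0.584.
ε > 0: apples and pears are substitutes.

0.584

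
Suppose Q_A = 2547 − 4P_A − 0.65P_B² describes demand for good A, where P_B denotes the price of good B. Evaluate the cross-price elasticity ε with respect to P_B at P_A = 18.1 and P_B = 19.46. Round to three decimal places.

-0.221

At P_A = 18.1 and P_B = 19.46: Q_A = 2228.450.
∂Q_A/∂P_B = -1.3P_B = -1.3(19.46) = -25.2980.
ε = (∂Q_A/∂P_B)(P_B/Q_A) = -25.2980 × (19.46/2228.450) ≈ -0.221.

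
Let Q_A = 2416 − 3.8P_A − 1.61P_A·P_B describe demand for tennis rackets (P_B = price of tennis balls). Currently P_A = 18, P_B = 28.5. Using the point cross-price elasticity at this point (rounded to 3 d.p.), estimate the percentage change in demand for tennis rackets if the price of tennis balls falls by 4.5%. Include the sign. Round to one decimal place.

2.4%

At P_A = 18, P_B = 28.5: Q_A = 1521.67.
∂Q_A/∂P_B = -1.61P_A = -28.9800.
ε = (∂Q_A/∂P_B)(P_B/Q_A) = -28.9800 × 28.5/1521.67 ≈ -0.543.
%ΔQ_A ≈ ε × %ΔP_B = -0.543 × (-4.5%) = 2.4%.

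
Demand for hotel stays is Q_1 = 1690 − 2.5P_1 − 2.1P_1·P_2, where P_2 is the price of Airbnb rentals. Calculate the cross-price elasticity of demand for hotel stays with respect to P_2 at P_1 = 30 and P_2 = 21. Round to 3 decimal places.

-4.531

At P_1 = 30 and P_2 = 21: Q_1 = 292.
∂Q_1/∂P_2 = -2.1P_1 = -2.1(30) = -63.0000.
ε = (∂Q_1/∂P_2)(P_2/Q_1) = -63.0000 × (21/292) ≈ -4.531.
ε < 0: complements.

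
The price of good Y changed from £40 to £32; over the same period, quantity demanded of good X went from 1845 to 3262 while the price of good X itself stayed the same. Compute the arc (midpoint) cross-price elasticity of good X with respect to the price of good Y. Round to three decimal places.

-2.497

ΔQ_X = 3262 − 1845 = 1417; ΔP_Y = 32 − 40 = -8.
Midpoints: Q̄_X = 2553.5, P̄_Y = 36.00.
ε = (ΔQ_X/Q̄_X)/(ΔP_Y/P̄_Y) = (1417/2553.5)/(-8/36.00) ≈ -2.497.
ε < 0: good X and good Y are complements.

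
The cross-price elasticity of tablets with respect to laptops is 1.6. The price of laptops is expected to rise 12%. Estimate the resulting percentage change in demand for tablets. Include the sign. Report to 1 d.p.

%ΔQ ≈ ε × %ΔP of laptops = 1.6 × (12%) = 19.2%.
Demand for tablets rises by about 19.2%.

19.2%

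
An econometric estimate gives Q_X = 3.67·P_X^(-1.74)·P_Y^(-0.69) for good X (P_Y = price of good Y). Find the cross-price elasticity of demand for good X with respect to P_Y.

In a log-linear (constant-elasticity) demand function, the coefficient on the exponent of P_Y is the cross-price elasticity.
ε = -0.69. Negative, so good X and good Y are complements.

-0.69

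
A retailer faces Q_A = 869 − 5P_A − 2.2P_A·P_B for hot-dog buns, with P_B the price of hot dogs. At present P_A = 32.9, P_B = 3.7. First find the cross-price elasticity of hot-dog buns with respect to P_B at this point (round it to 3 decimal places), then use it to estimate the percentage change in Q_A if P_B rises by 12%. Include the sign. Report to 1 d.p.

At P_A = 32.9, P_B = 3.7: Q_A = 436.694.
∂Q_A/∂P_B = -2.2P_A = -72.3800.
ε = (∂Q_A/∂P_B)(P_B/Q_A) = -72.3800 × 3.7/436.694 ≈ -0.613.
%ΔQ_A ≈ ε × %ΔP_B = -0.613 × (12%) = -7.4%.

-7.4%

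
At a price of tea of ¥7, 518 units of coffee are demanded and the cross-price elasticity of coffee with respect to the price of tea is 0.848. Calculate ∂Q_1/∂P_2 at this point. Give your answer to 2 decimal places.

62.75

ε = (∂Q_1/∂P_2)·(P_2/Q_1) ⇒ ∂Q_1/∂P_2 = ε·Q_1/P_2 = 0.848 × 518/7 ≈ 62.75.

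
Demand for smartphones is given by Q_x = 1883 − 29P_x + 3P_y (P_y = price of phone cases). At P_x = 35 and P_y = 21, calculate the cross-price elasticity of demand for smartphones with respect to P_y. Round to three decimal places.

At P_x = 35 and P_y = 21: Q_x = 931.
∂Q_x/∂P_y = 3.
ε = (∂Q_x/∂P_y)(P_y/Q_x) = 3 × (21/931) ≈ 0.068.
Since ε > 0, smartphones and phone cases are substitutes.

0.068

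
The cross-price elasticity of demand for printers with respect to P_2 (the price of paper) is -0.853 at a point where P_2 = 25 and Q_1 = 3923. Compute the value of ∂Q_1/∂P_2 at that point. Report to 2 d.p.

-133.85

ε = (∂Q_1/∂P_2)·(P_2/Q_1) ⇒ ∂Q_1/∂P_2 = ε·Q_1/P_2 = -0.853 × 3923/25 ≈ -133.85.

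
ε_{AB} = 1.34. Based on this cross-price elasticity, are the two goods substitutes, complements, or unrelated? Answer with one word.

substitutes

ε = 1.34 > 0, so a higher price of good B raises demand for good A: substitutes.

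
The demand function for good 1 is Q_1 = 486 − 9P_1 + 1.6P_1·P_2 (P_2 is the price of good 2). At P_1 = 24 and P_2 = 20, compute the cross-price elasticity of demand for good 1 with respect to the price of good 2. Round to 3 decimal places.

At P_1 = 24 and P_2 = 20: Q_1 = 1038.
∂Q_1/∂P_2 = 1.6P_1 = 1.6(24) = 38.4000.
ε = (∂Q_1/∂P_2)(P_2/Q_1) = 38.4000 × (20/1038) ≈ 0.740.
ε > 0: substitutes.

0.740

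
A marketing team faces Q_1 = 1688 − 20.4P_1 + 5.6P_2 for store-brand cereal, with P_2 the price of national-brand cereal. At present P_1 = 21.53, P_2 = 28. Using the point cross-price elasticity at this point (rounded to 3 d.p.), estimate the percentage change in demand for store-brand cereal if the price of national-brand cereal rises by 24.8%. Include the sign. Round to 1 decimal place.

At P_1 = 21.53, P_2 = 28: Q_1 = 1405.588.
∂Q_1/∂P_2 = 5.6.
ε = (∂Q_1/∂P_2)(P_2/Q_1) = 5.6000 × 28/1405.588 ≈ 0.112.
%ΔQ_1 ≈ ε × %ΔP_2 = 0.112 × (24.8%) = 2.8%.

2.8%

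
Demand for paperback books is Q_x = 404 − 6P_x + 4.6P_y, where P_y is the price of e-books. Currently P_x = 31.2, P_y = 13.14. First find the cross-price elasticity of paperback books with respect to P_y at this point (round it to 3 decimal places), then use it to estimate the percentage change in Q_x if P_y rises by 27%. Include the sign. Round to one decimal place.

5.9%

At P_x = 31.2, P_y = 13.14: Q_x = 277.244.
∂Q_x/∂P_y = 4.6.
ε = (∂Q_x/∂P_y)(P_y/Q_x) = 4.6000 × 13.14/277.244 ≈ 0.218.
%ΔQ_x ≈ ε × %ΔP_y = 0.218 × (27%) = 5.9%.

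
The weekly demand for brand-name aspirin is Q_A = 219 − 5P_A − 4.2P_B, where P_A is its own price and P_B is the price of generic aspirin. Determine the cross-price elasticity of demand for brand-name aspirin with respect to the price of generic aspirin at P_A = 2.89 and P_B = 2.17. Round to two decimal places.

-0.05

At P_A = 2.89 and P_B = 2.17: Q_A = 195.436.
∂Q_A/∂P_B = -4.2.
ε = (∂Q_A/∂P_B)(P_B/Q_A) = -4.2 × (2.17/195.436) ≈ -0.05.
Since ε < 0, brand-name aspirin and generic aspirin are complements.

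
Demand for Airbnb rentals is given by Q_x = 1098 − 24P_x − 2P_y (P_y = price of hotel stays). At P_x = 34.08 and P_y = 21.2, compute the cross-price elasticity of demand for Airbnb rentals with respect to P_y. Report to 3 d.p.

-0.178

At P_x = 34.08 and P_y = 21.2: Q_x = 237.68.
∂Q_x/∂P_y = -2.
ε = (∂Q_x/∂P_y)(P_y/Q_x) = -2 × (21.2/237.68) ≈ -0.178.
Since ε < 0, Airbnb rentals and hotel stays are complements.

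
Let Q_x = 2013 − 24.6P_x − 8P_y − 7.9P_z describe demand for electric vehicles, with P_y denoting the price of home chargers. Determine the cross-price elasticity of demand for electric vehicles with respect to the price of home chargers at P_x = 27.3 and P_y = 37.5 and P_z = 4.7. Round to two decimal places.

At P_x = 27.3 and P_y = 37.5 and P_z = 4.7: Q_x = 1004.29.
∂Q_x/∂P_y = -8.
ε = (∂Q_x/∂P_y)(P_y/Q_x) = -8 × (37.5/1004.29) ≈ -0.30.

-0.30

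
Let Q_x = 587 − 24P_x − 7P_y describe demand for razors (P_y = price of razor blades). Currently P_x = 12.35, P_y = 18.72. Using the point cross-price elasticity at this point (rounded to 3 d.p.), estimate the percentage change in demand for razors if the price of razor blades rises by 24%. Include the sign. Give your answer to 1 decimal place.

At P_x = 12.35, P_y = 18.72: Q_x = 159.56.
∂Q_x/∂P_y = -7.
ε = (∂Q_x/∂P_y)(P_y/Q_x) = -7.0000 × 18.72/159.56 ≈ -0.821.
%ΔQ_x ≈ ε × %ΔP_y = -0.821 × (24%) = -19.7%.

-19.7%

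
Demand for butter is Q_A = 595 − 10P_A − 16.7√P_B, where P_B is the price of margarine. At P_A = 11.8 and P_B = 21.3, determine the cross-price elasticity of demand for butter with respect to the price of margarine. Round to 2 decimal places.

-0.10

At P_A = 11.8 and P_B = 21.3: Q_A = 399.926.
∂Q_A/∂P_B = -16.7/(2√P_B) = -16.7/(2√21.3) = -1.8092.
ε = (∂Q_A/∂P_B)(P_B/Q_A) = -1.8092 × (21.3/399.926) ≈ -0.10.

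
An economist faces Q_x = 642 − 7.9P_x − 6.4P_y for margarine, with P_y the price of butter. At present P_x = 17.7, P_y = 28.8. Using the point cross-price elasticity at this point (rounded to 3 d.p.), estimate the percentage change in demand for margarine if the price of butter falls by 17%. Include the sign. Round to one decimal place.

9.9%

At P_x = 17.7, P_y = 28.8: Q_x = 317.85.
∂Q_x/∂P_y = -6.4.
ε = (∂Q_x/∂P_y)(P_y/Q_x) = -6.4000 × 28.8/317.85 ≈ -0.580.
%ΔQ_x ≈ ε × %ΔP_y = -0.580 × (-17%) = 9.9%.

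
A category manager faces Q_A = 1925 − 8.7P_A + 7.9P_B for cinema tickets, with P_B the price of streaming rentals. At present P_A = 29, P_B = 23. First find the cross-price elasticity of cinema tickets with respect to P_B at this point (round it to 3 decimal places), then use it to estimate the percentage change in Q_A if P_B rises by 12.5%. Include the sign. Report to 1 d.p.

At P_A = 29, P_B = 23: Q_A = 1854.4.
∂Q_A/∂P_B = 7.9.
ε = (∂Q_A/∂P_B)(P_B/Q_A) = 7.9000 × 23/1854.4 ≈ 0.098.
%ΔQ_A ≈ ε × %ΔP_B = 0.098 × (12.5%) = 1.2%.

1.2%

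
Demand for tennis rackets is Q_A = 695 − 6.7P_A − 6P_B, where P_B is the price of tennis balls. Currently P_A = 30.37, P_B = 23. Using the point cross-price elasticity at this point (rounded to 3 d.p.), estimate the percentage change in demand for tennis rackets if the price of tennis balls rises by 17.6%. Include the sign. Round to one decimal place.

-6.9%

At P_A = 30.37, P_B = 23: Q_A = 353.521.
∂Q_A/∂P_B = -6.
ε = (∂Q_A/∂P_B)(P_B/Q_A) = -6.0000 × 23/353.521 ≈ -0.390.
%ΔQ_A ≈ ε × %ΔP_B = -0.390 × (17.6%) = -6.9%.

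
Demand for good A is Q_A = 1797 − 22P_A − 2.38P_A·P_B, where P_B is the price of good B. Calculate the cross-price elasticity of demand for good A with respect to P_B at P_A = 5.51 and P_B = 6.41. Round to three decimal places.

At P_A = 5.51 and P_B = 6.41: Q_A = 1591.721.
∂Q_A/∂P_B = -2.38P_A = -2.38(5.51) = -13.1138.
ε = (∂Q_A/∂P_B)(P_B/Q_A) = -13.1138 × (6.41/1591.721) ≈ -0.053.

-0.053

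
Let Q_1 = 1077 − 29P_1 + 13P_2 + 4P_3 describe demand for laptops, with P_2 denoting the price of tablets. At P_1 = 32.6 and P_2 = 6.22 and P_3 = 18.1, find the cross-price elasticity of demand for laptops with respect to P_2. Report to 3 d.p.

At P_1 = 32.6 and P_2 = 6.22 and P_3 = 18.1: Q_1 = 284.86.
∂Q_1/∂P_2 = 13.
ε = (∂Q_1/∂P_2)(P_2/Q_1) = 13 × (6.22/284.86) ≈ 0.284.

0.284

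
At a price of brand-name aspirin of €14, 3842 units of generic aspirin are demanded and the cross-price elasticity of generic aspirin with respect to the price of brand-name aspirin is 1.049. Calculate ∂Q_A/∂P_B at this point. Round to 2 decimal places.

287.88

ε = (∂Q_A/∂P_B)·(P_B/Q_A) ⇒ ∂Q_A/∂P_B = ε·Q_A/P_B = 1.049 × 3842/14 ≈ 287.88.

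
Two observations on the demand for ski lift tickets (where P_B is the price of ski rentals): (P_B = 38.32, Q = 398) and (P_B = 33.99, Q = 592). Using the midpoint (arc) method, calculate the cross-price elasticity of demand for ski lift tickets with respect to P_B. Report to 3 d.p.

-3.272

ΔQ_A = 592 − 398 = 194; ΔP_B = 33.99 − 38.32 = -4.33.
Midpoints: Q̄_A = 495.0, P̄_B = 36.16.
ε = (ΔQ_A/Q̄_A)/(ΔP_B/P̄_B) = (194/495.0)/(-4.33/36.16) ≈ -3.272.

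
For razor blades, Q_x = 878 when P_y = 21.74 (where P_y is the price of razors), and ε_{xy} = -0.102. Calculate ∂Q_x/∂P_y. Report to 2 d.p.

ε = (∂Q_x/∂P_y)·(P_y/Q_x) ⇒ ∂Q_x/∂P_y = ε·Q_x/P_y = -0.102 × 878/21.74 ≈ -4.12.

-4.12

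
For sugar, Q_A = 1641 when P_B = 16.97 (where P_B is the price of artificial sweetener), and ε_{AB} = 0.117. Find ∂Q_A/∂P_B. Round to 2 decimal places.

11.31

ε = (∂Q_A/∂P_B)·(P_B/Q_A) ⇒ ∂Q_A/∂P_B = ε·Q_A/P_B = 0.117 × 1641/16.97 ≈ 11.31.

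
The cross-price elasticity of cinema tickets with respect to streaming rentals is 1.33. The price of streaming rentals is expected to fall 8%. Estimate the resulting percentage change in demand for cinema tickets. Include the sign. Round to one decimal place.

-10.6%

%ΔQ ≈ ε × %ΔP of streaming rentals = 1.33 × (-8%) = -10.6%.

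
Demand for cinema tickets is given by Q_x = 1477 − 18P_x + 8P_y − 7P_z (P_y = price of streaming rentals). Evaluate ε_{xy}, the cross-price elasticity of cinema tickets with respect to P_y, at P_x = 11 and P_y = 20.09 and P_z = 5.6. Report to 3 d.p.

0.115

At P_x = 11 and P_y = 20.09 and P_z = 5.6: Q_x = 1400.52.
∂Q_x/∂P_y = 8.
ε = (∂Q_x/∂P_y)(P_y/Q_x) = 8 × (20.09/1400.52) ≈ 0.115.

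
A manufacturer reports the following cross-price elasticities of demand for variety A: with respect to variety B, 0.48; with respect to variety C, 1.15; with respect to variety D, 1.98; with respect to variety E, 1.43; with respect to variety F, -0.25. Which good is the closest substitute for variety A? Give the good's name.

Substitutes have ε > 0. Among the positive values, 1.98 (variety D) is largest.

variety D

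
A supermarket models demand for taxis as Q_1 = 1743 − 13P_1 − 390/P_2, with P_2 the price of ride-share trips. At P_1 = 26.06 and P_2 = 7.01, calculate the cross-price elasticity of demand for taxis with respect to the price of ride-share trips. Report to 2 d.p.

At P_1 = 26.06 and P_2 = 7.01: Q_1 = 1348.585.
∂Q_1/∂P_2 = 390/P_2² = 7.9365.
ε = (∂Q_1/∂P_2)(P_2/Q_1) = 7.9365 × (7.01/1348.585) ≈ 0.04.
ε > 0: substitutes.

0.04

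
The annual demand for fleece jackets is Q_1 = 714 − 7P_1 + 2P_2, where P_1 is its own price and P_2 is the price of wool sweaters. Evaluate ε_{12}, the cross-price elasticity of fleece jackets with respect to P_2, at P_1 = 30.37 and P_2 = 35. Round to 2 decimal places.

0.12

At P_1 = 30.37 and P_2 = 35: Q_1 = 571.41.
∂Q_1/∂P_2 = 2.
ε = (∂Q_1/∂P_2)(P_2/Q_1) = 2 × (35/571.41) ≈ 0.12.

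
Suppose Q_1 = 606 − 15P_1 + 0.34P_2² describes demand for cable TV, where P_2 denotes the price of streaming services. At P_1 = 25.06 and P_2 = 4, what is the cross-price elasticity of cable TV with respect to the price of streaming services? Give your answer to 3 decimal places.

At P_1 = 25.06 and P_2 = 4: Q_1 = 235.54.
∂Q_1/∂P_2 = 0.68P_2 = 0.68(4) = 2.7200.
ε = (∂Q_1/∂P_2)(P_2/Q_1) = 2.7200 × (4/235.54) ≈ 0.046.
ε > 0: substitutes.

0.046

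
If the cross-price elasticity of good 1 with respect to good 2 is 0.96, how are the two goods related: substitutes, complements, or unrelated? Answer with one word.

substitutes

ε = 0.96 > 0, so a higher price of good 2 raises demand for good 1: substitutes.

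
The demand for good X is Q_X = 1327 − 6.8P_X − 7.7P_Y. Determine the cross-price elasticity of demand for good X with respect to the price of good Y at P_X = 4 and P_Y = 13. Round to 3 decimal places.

At P_X = 4 and P_Y = 13: Q_X = 1199.7.
∂Q_X/∂P_Y = -7.7.
ε = (∂Q_X/∂P_Y)(P_Y/Q_X) = -7.7 × (13/1199.7) ≈ -0.083.
Since ε < 0, good X and good Y are complements.

-0.083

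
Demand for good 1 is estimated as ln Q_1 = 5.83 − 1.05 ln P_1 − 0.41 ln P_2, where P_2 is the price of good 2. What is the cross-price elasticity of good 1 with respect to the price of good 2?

-0.41

In a log-linear (constant-elasticity) demand function, the coefficient on ln P_2 is the cross-price elasticity.
ε = -0.41. Negative, so good 1 and good 2 are complements.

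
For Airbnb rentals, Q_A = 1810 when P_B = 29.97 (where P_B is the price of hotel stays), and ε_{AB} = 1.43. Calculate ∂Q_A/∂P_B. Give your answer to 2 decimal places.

86.36

ε = (∂Q_A/∂P_B)·(P_B/Q_A) ⇒ ∂Q_A/∂P_B = ε·Q_A/P_B = 1.43 × 1810/29.97 ≈ 86.36.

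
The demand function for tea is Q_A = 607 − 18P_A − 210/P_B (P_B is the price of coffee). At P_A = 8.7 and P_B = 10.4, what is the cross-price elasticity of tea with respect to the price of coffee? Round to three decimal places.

At P_A = 8.7 and P_B = 10.4: Q_A = 430.208.
∂Q_A/∂P_B = 210/P_B² = 1.9416.
ε = (∂Q_A/∂P_B)(P_B/Q_A) = 1.9416 × (10.4/430.208) ≈ 0.047.

0.047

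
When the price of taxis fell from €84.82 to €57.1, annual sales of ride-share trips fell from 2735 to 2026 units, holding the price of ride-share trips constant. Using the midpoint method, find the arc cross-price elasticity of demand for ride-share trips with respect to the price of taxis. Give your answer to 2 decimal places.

0.76

ΔQ_A = 2026 − 2735 = -709; ΔP_B = 57.1 − 84.82 = -27.72.
Midpoints: Q̄_A = 2380.5, P̄_B = 70.96.
ε = (ΔQ_A/Q̄_A)/(ΔP_B/P̄_B) = (-709/2380.5)/(-27.72/70.96) ≈ 0.76.
ε > 0: ride-share trips and taxis are substitutes.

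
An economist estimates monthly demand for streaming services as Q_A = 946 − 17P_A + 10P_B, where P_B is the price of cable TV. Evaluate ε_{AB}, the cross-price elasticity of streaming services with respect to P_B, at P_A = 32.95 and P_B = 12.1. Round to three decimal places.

At P_A = 32.95 and P_B = 12.1: Q_A = 506.85.
∂Q_A/∂P_B = 10.
ε = (∂Q_A/∂P_B)(P_B/Q_A) = 10 × (12.1/506.85) ≈ 0.239.

0.239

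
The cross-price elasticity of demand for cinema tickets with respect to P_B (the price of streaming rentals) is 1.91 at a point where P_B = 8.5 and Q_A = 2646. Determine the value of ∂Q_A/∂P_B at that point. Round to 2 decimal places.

594.57

ε = (∂Q_A/∂P_B)·(P_B/Q_A) ⇒ ∂Q_A/∂P_B = ε·Q_A/P_B = 1.91 × 2646/8.5 ≈ 594.57.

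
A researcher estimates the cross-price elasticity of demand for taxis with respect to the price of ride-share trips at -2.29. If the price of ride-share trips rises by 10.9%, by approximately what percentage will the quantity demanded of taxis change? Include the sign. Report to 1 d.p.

%ΔQ ≈ ε × %ΔP of ride-share trips = -2.29 × (10.9%) = -25.0%.

-25.0%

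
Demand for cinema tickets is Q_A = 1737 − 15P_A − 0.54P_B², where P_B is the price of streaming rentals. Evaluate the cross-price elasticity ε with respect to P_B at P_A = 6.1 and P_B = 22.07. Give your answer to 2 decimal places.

-0.38

At P_A = 6.1 and P_B = 22.07: Q_A = 1382.474.
∂Q_A/∂P_B = -1.08P_B = -1.08(22.07) = -23.8356.
ε = (∂Q_A/∂P_B)(P_B/Q_A) = -23.8356 × (22.07/1382.474) ≈ -0.38.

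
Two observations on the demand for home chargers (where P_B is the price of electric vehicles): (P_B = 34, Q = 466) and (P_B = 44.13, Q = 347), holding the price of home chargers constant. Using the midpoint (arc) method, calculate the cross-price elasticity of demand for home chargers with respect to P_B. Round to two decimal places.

-1.13

ΔQ_A = 347 − 466 = -119; ΔP_B = 44.13 − 34 = 10.13.
Midpoints: Q̄_A = 406.5, P̄_B = 39.06.
ε = (ΔQ_A/Q̄_A)/(ΔP_B/P̄_B) = (-119/406.5)/(10.13/39.06) ≈ -1.13.
ε < 0: home chargers and electric vehicles are complements.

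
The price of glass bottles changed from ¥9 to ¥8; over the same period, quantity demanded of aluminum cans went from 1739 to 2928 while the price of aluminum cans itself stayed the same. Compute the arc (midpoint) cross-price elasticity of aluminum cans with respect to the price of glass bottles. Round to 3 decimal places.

-4.331

ΔQ_A = 2928 − 1739 = 1189; ΔP_B = 8 − 9 = -1.
Midpoints: Q̄_A = 2333.5, P̄_B = 8.50.
ε = (ΔQ_A/Q̄_A)/(ΔP_B/P̄_B) = (1189/2333.5)/(-1/8.50) ≈ -4.331.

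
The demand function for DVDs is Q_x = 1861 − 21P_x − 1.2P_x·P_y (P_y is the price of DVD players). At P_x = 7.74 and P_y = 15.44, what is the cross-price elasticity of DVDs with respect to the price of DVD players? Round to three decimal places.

-0.092

At P_x = 7.74 and P_y = 15.44: Q_x = 1555.053.
∂Q_x/∂P_y = -1.2P_x = -1.2(7.74) = -9.2880.
ε = (∂Q_x/∂P_y)(P_y/Q_x) = -9.2880 × (15.44/1555.053) ≈ -0.092.
ε < 0: complements.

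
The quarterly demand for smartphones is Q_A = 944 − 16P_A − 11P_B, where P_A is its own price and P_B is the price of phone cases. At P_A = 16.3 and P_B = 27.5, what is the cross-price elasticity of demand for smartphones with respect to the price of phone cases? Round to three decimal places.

At P_A = 16.3 and P_B = 27.5: Q_A = 380.7.
∂Q_A/∂P_B = -11.
ε = (∂Q_A/∂P_B)(P_B/Q_A) = -11 × (27.5/380.7) ≈ -0.795.

-0.795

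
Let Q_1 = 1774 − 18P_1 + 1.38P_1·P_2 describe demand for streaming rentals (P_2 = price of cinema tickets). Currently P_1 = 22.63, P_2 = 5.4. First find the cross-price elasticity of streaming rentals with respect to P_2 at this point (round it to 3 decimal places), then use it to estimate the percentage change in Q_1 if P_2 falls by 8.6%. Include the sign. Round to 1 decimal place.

-0.9%

At P_1 = 22.63, P_2 = 5.4: Q_1 = 1535.299.
∂Q_1/∂P_2 = 1.38P_1 = 31.2294.
ε = (∂Q_1/∂P_2)(P_2/Q_1) = 31.2294 × 5.4/1535.299 ≈ 0.110.
%ΔQ_1 ≈ ε × %ΔP_2 = 0.110 × (-8.6%) = -0.9%.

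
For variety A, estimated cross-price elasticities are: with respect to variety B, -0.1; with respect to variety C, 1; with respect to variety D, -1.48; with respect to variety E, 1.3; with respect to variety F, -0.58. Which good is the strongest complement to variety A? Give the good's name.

variety D

Complements have ε < 0. The most negative value is -1.48 (variety D).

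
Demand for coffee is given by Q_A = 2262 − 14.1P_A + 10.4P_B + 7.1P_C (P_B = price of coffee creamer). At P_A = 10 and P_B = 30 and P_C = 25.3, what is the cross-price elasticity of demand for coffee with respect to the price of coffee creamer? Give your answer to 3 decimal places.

At P_A = 10 and P_B = 30 and P_C = 25.3: Q_A = 2612.63.
∂Q_A/∂P_B = 10.4.
ε = (∂Q_A/∂P_B)(P_B/Q_A) = 10.4 × (30/2612.63) ≈ 0.119.

0.119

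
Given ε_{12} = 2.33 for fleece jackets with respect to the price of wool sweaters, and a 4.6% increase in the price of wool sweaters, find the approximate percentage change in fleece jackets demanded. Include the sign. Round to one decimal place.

%ΔQ ≈ ε × %ΔP of wool sweaters = 2.33 × (4.6%) = 10.7%.
Demand for fleece jackets rises by about 10.7%.

10.7%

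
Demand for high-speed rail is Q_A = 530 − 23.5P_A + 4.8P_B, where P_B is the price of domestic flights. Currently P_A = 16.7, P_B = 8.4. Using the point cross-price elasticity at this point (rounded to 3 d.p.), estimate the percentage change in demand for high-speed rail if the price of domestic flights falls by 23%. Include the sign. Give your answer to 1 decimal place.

-5.2%

At P_A = 16.7, P_B = 8.4: Q_A = 177.87.
∂Q_A/∂P_B = 4.8.
ε = (∂Q_A/∂P_B)(P_B/Q_A) = 4.8000 × 8.4/177.87 ≈ 0.227.
%ΔQ_A ≈ ε × %ΔP_B = 0.227 × (-23%) = -5.2%.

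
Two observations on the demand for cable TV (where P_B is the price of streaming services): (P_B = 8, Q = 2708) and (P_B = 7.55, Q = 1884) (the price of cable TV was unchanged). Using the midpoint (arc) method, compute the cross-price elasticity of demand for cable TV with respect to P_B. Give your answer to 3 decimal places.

ΔQ_A = 1884 − 2708 = -824; ΔP_B = 7.55 − 8 = -0.45.
Midpoints: Q̄_A = 2296.0, P̄_B = 7.78.
ε = (ΔQ_A/Q̄_A)/(ΔP_B/P̄_B) = (-824/2296.0)/(-0.45/7.78) ≈ 6.201.
ε > 0: cable TV and streaming services are substitutes.

6.201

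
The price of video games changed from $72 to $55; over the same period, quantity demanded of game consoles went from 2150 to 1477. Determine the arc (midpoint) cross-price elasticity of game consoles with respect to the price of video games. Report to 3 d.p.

ΔQ_A = 1477 − 2150 = -673; ΔP_B = 55 − 72 = -17.
Midpoints: Q̄_A = 1813.5, P̄_B = 63.50.
ε = (ΔQ_A/Q̄_A)/(ΔP_B/P̄_B) = (-673/1813.5)/(-17/63.50) ≈ 1.386.

1.386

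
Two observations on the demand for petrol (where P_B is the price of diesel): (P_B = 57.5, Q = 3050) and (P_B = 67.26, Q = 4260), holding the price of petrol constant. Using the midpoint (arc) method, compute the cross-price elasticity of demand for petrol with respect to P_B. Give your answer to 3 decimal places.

2.116

ΔQ_A = 4260 − 3050 = 1210; ΔP_B = 67.26 − 57.5 = 9.76.
Midpoints: Q̄_A = 3655.0, P̄_B = 62.38.
ε = (ΔQ_A/Q̄_A)/(ΔP_B/P̄_B) = (1210/3655.0)/(9.76/62.38) ≈ 2.116.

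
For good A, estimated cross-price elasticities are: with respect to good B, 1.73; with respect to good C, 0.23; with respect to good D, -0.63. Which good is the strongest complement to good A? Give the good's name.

good D

Complements have ε < 0. The most negative value is -0.63 (good D).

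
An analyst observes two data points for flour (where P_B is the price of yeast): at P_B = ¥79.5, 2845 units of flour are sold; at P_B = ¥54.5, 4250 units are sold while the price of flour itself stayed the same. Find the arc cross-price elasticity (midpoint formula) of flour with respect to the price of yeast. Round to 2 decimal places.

-1.06

ΔQ_A = 4250 − 2845 = 1405; ΔP_B = 54.5 − 79.5 = -25.
Midpoints: Q̄_A = 3547.5, P̄_B = 67.00.
ε = (ΔQ_A/Q̄_A)/(ΔP_B/P̄_B) = (1405/3547.5)/(-25/67.00) ≈ -1.06.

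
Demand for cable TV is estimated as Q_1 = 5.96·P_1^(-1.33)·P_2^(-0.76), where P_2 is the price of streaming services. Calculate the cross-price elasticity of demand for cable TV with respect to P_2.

In a log-linear (constant-elasticity) demand function, the coefficient on the exponent of P_2 is the cross-price elasticity.
ε = -0.76. Negative, so cable TV and streaming services are complements.

-0.76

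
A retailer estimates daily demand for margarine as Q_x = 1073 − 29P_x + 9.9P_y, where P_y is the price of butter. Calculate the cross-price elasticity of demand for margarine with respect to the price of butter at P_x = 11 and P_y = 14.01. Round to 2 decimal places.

0.16

At P_x = 11 and P_y = 14.01: Q_x = 892.699.
∂Q_x/∂P_y = 9.9.
ε = (∂Q_x/∂P_y)(P_y/Q_x) = 9.9 × (14.01/892.699) ≈ 0.16.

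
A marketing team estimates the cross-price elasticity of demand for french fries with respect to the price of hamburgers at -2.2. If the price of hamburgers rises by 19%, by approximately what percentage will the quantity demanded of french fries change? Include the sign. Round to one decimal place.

%ΔQ ≈ ε × %ΔP of hamburgers = -2.2 × (19%) = -41.8%.

-41.8%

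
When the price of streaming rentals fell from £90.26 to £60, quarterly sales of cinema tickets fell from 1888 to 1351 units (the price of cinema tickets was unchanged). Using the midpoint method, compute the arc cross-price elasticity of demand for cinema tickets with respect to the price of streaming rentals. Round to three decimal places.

0.823

ΔQ_A = 1351 − 1888 = -537; ΔP_B = 60 − 90.26 = -30.26.
Midpoints: Q̄_A = 1619.5, P̄_B = 75.13.
ε = (ΔQ_A/Q̄_A)/(ΔP_B/P̄_B) = (-537/1619.5)/(-30.26/75.13) ≈ 0.823.
ε > 0: cinema tickets and streaming rentals are substitutes.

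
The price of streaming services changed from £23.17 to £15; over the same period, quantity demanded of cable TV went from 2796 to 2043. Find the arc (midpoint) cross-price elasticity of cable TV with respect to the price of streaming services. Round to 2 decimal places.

ΔQ_A = 2043 − 2796 = -753; ΔP_B = 15 − 23.17 = -8.17.
Midpoints: Q̄_A = 2419.5, P̄_B = 19.09.
ε = (ΔQ_A/Q̄_A)/(ΔP_B/P̄_B) = (-753/2419.5)/(-8.17/19.09) ≈ 0.73.

0.73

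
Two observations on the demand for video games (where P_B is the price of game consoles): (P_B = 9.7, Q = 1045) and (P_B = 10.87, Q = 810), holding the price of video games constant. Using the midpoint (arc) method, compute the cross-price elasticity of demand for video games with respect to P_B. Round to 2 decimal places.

-2.23

ΔQ_A = 810 − 1045 = -235; ΔP_B = 10.87 − 9.7 = 1.17.
Midpoints: Q̄_A = 927.5, P̄_B = 10.29.
ε = (ΔQ_A/Q̄_A)/(ΔP_B/P̄_B) = (-235/927.5)/(1.17/10.29) ≈ -2.23.
ε < 0: video games and game consoles are complements.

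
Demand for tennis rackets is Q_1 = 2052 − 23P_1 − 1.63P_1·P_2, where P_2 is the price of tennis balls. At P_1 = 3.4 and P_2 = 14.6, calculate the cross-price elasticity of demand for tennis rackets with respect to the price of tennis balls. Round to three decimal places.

-0.043

At P_1 = 3.4 and P_2 = 14.6: Q_1 = 1892.887.
∂Q_1/∂P_2 = -1.63P_1 = -1.63(3.4) = -5.5420.
ε = (∂Q_1/∂P_2)(P_2/Q_1) = -5.5420 × (14.6/1892.887) ≈ -0.043.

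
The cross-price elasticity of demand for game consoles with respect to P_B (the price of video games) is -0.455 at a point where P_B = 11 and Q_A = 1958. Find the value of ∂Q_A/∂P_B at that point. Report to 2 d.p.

ε = (∂Q_A/∂P_B)·(P_B/Q_A) ⇒ ∂Q_A/∂P_B = ε·Q_A/P_B = -0.455 × 1958/11 ≈ -80.99.

-80.99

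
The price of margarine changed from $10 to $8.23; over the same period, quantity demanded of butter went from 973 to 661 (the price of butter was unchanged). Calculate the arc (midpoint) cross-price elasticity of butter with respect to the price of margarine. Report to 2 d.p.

ΔQ_A = 661 − 973 = -312; ΔP_B = 8.23 − 10 = -1.77.
Midpoints: Q̄_A = 817.0, P̄_B = 9.12.
ε = (ΔQ_A/Q̄_A)/(ΔP_B/P̄_B) = (-312/817.0)/(-1.77/9.12) ≈ 1.97.
ε > 0: butter and margarine are substitutes.

1.97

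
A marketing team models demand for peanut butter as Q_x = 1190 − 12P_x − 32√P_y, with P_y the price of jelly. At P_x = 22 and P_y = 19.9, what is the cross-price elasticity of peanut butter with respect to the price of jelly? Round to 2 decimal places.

-0.09

At P_x = 22 and P_y = 19.9: Q_x = 783.250.
∂Q_x/∂P_y = -32/(2√P_y) = -32/(2√19.9) = -3.5867.
ε = (∂Q_x/∂P_y)(P_y/Q_x) = -3.5867 × (19.9/783.250) ≈ -0.09.
ε < 0: complements.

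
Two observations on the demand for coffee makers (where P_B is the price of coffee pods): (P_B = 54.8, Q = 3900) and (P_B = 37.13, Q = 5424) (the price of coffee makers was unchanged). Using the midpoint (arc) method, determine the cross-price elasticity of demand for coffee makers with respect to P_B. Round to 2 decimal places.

ΔQ_A = 5424 − 3900 = 1524; ΔP_B = 37.13 − 54.8 = -17.67.
Midpoints: Q̄_A = 4662.0, P̄_B = 45.97.
ε = (ΔQ_A/Q̄_A)/(ΔP_B/P̄_B) = (1524/4662.0)/(-17.67/45.97) ≈ -0.85.
ε < 0: coffee makers and coffee pods are complements.

-0.85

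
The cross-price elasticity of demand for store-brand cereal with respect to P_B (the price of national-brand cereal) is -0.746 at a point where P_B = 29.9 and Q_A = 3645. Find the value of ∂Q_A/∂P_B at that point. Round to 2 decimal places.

ε = (∂Q_A/∂P_B)·(P_B/Q_A) ⇒ ∂Q_A/∂P_B = ε·Q_A/P_B = -0.746 × 3645/29.9 ≈ -90.94.

-90.94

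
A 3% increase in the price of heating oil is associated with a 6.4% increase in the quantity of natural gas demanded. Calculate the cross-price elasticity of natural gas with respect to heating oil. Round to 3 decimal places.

2.133

ε = (%ΔQ of natural gas) / (%ΔP of heating oil) = (6.4%) / (3%) ≈ 2.133.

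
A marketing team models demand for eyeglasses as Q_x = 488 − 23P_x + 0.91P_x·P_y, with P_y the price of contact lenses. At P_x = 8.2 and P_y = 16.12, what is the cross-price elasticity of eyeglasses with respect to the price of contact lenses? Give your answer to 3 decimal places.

0.287

At P_x = 8.2 and P_y = 16.12: Q_x = 419.687.
∂Q_x/∂P_y = 0.91P_x = 0.91(8.2) = 7.4620.
ε = (∂Q_x/∂P_y)(P_y/Q_x) = 7.4620 × (16.12/419.687) ≈ 0.287.
ε > 0: substitutes.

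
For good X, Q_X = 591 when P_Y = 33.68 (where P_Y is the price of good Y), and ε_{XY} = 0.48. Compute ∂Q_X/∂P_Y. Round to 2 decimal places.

ε = (∂Q_X/∂P_Y)·(P_Y/Q_X) ⇒ ∂Q_X/∂P_Y = ε·Q_X/P_Y = 0.48 × 591/33.68 ≈ 8.42.

8.42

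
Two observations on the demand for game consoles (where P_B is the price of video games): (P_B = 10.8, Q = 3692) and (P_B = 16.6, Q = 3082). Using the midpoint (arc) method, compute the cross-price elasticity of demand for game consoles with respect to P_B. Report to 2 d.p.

ΔQ_A = 3082 − 3692 = -610; ΔP_B = 16.6 − 10.8 = 5.8.
Midpoints: Q̄_A = 3387.0, P̄_B = 13.70.
ε = (ΔQ_A/Q̄_A)/(ΔP_B/P̄_B) = (-610/3387.0)/(5.8/13.70) ≈ -0.43.
ε < 0: game consoles and video games are complements.

-0.43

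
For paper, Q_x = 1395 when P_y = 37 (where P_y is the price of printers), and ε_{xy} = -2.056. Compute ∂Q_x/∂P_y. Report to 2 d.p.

ε = (∂Q_x/∂P_y)·(P_y/Q_x) ⇒ ∂Q_x/∂P_y = ε·Q_x/P_y = -2.056 × 1395/37 ≈ -77.52.

-77.52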